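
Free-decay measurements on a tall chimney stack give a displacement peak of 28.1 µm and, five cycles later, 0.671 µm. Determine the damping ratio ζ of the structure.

Logarithmic decrement δ = (1/n)·ln(x₀/x_n) = (1/5)·ln(28.1/0.671) = (1/5)·ln(41.88) = 0.7470.
ζ = δ/√(4π² + δ²) = 0.7470/√(39.48 + 0.558) = 0.7470/6.327 = 0.1180.

0.118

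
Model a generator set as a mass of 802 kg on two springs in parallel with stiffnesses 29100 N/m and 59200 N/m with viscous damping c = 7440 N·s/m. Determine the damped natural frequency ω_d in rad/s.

9.41 rad/s

Parallel springs add: k_eq = 29100 + 59200 = 88300 N/m.
ω_n = √(k_eq/m) = √(88300/802) = 10.49 rad/s.
Critical damping c_c = 2√(k_eq·m) = 2√(88300 × 802) = 16830 N·s/m, so ζ = c/c_c = 7440/16830 = 0.4421.
ω_d = ω_n√(1 − ζ²) = 10.49 × √(1 − 0.195) = 9.412 rad/s.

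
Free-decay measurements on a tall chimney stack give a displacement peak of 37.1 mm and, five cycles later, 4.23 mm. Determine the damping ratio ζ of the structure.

Logarithmic decrement δ = (1/n)·ln(x₀/x_n) = (1/5)·ln(37.1/4.23) = (1/5)·ln(8.771) = 0.4343.
ζ = δ/√(4π² + δ²) = 0.4343/√(39.48 + 0.189) = 0.4343/6.298 = 0.06895.

0.0690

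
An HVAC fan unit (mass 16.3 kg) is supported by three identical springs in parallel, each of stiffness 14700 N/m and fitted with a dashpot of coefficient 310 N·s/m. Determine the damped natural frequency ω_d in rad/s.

51.1 rad/s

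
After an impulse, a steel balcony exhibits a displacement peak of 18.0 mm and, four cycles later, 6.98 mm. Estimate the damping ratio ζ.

0.0377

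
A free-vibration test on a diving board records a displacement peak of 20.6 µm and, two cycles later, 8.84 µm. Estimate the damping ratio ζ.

Logarithmic decrement δ = (1/n)·ln(x₀/x_n) = (1/2)·ln(20.6/8.84) = (1/2)·ln(2.330) = 0.4230.
ζ = δ/√(4π² + δ²) = 0.4230/√(39.48 + 0.179) = 0.4230/6.297 = 0.06717.

0.0672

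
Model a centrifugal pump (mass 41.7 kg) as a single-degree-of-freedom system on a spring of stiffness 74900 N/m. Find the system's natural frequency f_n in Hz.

6.75 Hz

ω_n = √(k/m) = √(74900/41.7) = √1796 = 42.38 rad/s.
f_n = ω_n/(2π) = 42.38/6.283 = 6.745 Hz.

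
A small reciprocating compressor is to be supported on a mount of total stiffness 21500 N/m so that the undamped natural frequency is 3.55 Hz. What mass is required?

ω_n = 2πf_n = 2π × 3.55 = 22.31 rad/s.
m = k/ω_n² = 21500/22.31² = 21500/497.5 = 43.21 kg.

43.2 kg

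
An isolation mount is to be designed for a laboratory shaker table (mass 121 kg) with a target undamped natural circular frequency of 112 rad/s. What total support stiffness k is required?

1520000 N/m

k = m·ω_n² = 121 × 112.0² = 121 × 12540 = 1518000 N/m.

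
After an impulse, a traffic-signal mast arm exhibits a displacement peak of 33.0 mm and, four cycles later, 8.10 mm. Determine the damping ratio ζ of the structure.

Logarithmic decrement δ = (1/n)·ln(x₀/x_n) = (1/4)·ln(33.0/8.10) = (1/4)·ln(4.074) = 0.3512.
ζ = δ/√(4π² + δ²) = 0.3512/√(39.48 + 0.123) = 0.3512/6.293 = 0.05580.

0.0558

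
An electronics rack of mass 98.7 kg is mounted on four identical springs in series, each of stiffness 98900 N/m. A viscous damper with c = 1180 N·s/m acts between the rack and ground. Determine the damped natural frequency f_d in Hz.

2.33 Hz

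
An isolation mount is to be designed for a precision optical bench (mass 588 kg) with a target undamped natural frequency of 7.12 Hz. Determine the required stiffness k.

1180000 N/m

ω_n = 2πf_n = 2π × 7.12 = 44.74 rad/s.
k = m·ω_n² = 588 × 44.74² = 588 × 2001 = 1177000 N/m.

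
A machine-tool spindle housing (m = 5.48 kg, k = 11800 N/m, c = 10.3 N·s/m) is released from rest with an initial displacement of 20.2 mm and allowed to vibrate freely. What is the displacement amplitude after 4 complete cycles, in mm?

ζ = c/(2√(km)) = 10.3/(2√(11800 × 5.48)) = 10.3/508.6 = 0.02025.
Logarithmic decrement δ = 2πζ/√(1 − ζ²) = 2π × 0.02025/√(1 − 0.000410) = 0.1273.
After n cycles, x_n/x₀ = e^(−nδ), so x_4 = 20.2 × e^(−4 × 0.1273) = 20.2 × 0.6010 = 12.14 mm.

12.1 mm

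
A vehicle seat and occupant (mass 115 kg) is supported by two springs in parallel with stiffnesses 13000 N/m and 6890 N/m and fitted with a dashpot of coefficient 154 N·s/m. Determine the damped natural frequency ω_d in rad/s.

13.1 rad/s

Parallel springs add: k_eq = 13000 + 6890 = 19890 N/m.
ω_n = √(k_eq/m) = √(19890/115) = 13.15 rad/s.
Critical damping c_c = 2√(k_eq·m) = 2√(19890 × 115) = 3025 N·s/m, so ζ = c/c_c = 154/3025 = 0.05091.
ω_d = ω_n√(1 − ζ²) = 13.15 × √(1 − 0.00259) = 13.13 rad/s.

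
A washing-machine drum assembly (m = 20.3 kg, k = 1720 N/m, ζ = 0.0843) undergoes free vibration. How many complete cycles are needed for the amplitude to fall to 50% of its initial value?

2 cycles

Logarithmic decrement δ = 2πζ/√(1 − ζ²) = 2π × 0.08430/√(1 − 0.00711) = 0.5316.
x_n/x₀ = e^(−nδ) ≤ 0.5; take ln: n ≥ ln(1/0.5)/δ = 0.6931/0.5316 = 1.304.
So 2 complete cycles are required.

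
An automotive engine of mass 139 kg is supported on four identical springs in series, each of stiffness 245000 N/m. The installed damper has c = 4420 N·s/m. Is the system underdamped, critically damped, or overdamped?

underdamped

Series springs: 1/k_eq = 4/245000, so k_eq = 245000/4 = 61250 N/m.
c_c = 2√(k_eq·m) = 5836 N·s/m; ζ = c/c_c = 4420/5836 = 0.757.
Since ζ < 1 the system is underdamped.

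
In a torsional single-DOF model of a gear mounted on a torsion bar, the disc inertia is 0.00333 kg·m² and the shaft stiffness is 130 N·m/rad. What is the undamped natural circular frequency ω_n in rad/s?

198 rad/s

ω_n = √(k_t/J) = √(130/0.00333) = √39040 = 197.6 rad/s.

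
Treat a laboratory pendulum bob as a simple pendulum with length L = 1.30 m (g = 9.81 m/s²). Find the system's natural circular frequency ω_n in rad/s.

2.75 rad/s

For a simple pendulum ω_n = √(g/L) = √(9.81/1.30) = √7.546 = 2.747 rad/s.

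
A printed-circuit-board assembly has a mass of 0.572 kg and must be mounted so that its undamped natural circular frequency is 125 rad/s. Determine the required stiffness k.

8940 N/m

k = m·ω_n² = 0.572 × 125.0² = 0.572 × 15620 = 8938 N/m.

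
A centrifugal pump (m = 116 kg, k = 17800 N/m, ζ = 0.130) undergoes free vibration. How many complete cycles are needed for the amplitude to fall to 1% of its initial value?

Logarithmic decrement δ = 2πζ/√(1 − ζ²) = 2π × 0.1300/√(1 − 0.0169) = 0.8238.
x_n/x₀ = e^(−nδ) ≤ 0.01; take ln: n ≥ ln(1/0.01)/δ = 4.605/0.8238 = 5.590.
So 6 complete cycles are required.

6 cycles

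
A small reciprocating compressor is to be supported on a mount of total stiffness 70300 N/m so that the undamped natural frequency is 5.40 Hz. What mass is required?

ω_n = 2πf_n = 2π × 5.40 = 33.93 rad/s.
m = k/ω_n² = 70300/33.93² = 70300/1151 = 61.07 kg.

61.1 kg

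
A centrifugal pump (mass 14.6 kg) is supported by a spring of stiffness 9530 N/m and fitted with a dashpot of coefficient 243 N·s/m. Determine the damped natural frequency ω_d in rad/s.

24.2 rad/s

ω_n = √(k/m) = √(9530/14.6) = 25.55 rad/s.
Critical damping c_c = 2√(k·m) = 2√(9530 × 14.6) = 746.0 N·s/m, so ζ = c/c_c = 243/746.0 = 0.3257.
ω_d = ω_n√(1 − ζ²) = 25.55 × √(1 − 0.106) = 24.16 rad/s.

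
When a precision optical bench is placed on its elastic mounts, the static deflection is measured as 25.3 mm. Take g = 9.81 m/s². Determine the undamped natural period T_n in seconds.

ω_n = √(g/δ_st) = √(9.81/0.0253) = √387.7 = 19.69 rad/s.
T_n = 2π/ω_n = 6.283/19.69 = 0.3191 s.

0.319 s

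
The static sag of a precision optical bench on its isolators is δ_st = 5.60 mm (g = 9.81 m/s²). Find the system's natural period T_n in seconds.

ω_n = √(g/δ_st) = √(9.81/0.00560) = √1752 = 41.85 rad/s.
T_n = 2π/ω_n = 6.283/41.85 = 0.1501 s.

0.150 s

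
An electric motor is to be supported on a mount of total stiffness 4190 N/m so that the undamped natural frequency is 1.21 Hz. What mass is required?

72.5 kg

ω_n = 2πf_n = 2π × 1.21 = 7.603 rad/s.
m = k/ω_n² = 4190/7.603² = 4190/57.80 = 72.49 kg.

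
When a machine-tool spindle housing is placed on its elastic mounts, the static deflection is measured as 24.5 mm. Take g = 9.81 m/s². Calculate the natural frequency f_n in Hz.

3.18 Hz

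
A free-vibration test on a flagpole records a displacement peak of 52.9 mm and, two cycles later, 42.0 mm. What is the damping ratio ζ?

0.0184

Logarithmic decrement δ = (1/n)·ln(x₀/x_n) = (1/2)·ln(52.9/42.0) = (1/2)·ln(1.260) = 0.1154.
ζ = δ/√(4π² + δ²) = 0.1154/√(39.48 + 0.0133) = 0.1154/6.284 = 0.01836.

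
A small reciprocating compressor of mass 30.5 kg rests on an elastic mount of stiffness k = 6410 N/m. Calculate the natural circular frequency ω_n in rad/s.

ω_n = √(k/m) = √(6410/30.5) = √210.2 = 14.50 rad/s.

14.5 rad/s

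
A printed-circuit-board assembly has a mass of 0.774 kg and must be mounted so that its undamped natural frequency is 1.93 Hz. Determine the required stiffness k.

ω_n = 2πf_n = 2π × 1.93 = 12.13 rad/s.
k = m·ω_n² = 0.774 × 12.13² = 0.774 × 147.1 = 113.8 N/m.

114 N/m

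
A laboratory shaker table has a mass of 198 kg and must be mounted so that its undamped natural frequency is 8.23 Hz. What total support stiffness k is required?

ω_n = 2πf_n = 2π × 8.23 = 51.71 rad/s.
k = m·ω_n² = 198 × 51.71² = 198 × 2674 = 529400 N/m.

529000 N/m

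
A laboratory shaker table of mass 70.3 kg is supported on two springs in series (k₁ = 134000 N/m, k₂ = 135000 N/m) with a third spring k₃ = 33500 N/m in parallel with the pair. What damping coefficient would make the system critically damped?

5320 N·s/m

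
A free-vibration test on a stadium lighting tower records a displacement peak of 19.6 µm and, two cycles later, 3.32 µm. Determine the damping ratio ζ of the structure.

Logarithmic decrement δ = (1/n)·ln(x₀/x_n) = (1/2)·ln(19.6/3.32) = (1/2)·ln(5.904) = 0.8878.
ζ = δ/√(4π² + δ²) = 0.8878/√(39.48 + 0.788) = 0.8878/6.346 = 0.1399.

0.140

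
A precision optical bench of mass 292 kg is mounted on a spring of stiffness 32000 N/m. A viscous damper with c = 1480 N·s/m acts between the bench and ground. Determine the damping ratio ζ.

ω_n = √(k/m) = √(32000/292) = 10.47 rad/s.
Critical damping c_c = 2√(k·m) = 2√(32000 × 292) = 6114 N·s/m, so ζ = c/c_c = 1480/6114 = 0.2421.

0.242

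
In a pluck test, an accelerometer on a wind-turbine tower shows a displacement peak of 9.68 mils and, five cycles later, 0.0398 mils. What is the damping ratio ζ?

0.172

Logarithmic decrement δ = (1/n)·ln(x₀/x_n) = (1/5)·ln(9.68/0.0398) = (1/5)·ln(243.2) = 1.099.
ζ = δ/√(4π² + δ²) = 1.099/√(39.48 + 1.21) = 1.099/6.379 = 0.1723.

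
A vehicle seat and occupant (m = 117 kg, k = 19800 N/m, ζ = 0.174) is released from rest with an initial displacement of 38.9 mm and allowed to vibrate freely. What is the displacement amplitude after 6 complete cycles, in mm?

Logarithmic decrement δ = 2πζ/√(1 − ζ²) = 2π × 0.1740/√(1 − 0.0303) = 1.110.
After n cycles, x_n/x₀ = e^(−nδ), so x_6 = 38.9 × e^(−6 × 1.110) = 38.9 × 0.001280 = 0.04977 mm.

0.0498 mm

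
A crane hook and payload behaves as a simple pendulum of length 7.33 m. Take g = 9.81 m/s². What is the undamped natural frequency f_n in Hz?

0.184 Hz

For a simple pendulum ω_n = √(g/L) = √(9.81/7.33) = √1.338 = 1.157 rad/s.
f_n = ω_n/(2π) = 1.157/6.283 = 0.1841 Hz.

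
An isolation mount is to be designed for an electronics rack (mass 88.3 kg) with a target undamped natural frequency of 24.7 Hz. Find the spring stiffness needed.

2130000 N/m

ω_n = 2πf_n = 2π × 24.7 = 155.2 rad/s.
k = m·ω_n² = 88.3 × 155.2² = 88.3 × 24090 = 2127000 N/m.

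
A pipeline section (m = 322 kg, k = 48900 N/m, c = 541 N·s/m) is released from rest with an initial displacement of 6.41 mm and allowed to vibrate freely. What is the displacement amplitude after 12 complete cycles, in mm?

0.0371 mm

ζ = c/(2√(km)) = 541/(2√(48900 × 322)) = 541/7936 = 0.06817.
Logarithmic decrement δ = 2πζ/√(1 − ζ²) = 2π × 0.06817/√(1 − 0.00465) = 0.4293.
After n cycles, x_n/x₀ = e^(−nδ), so x_12 = 6.41 × e^(−12 × 0.4293) = 6.41 × 0.005789 = 0.03711 mm.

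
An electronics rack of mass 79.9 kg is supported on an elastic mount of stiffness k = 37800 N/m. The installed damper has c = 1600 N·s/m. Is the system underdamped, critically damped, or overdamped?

c_c = 2√(k·m) = 3476 N·s/m; ζ = c/c_c = 1600/3476 = 0.460.
Since ζ < 1 the system is underdamped.

underdamped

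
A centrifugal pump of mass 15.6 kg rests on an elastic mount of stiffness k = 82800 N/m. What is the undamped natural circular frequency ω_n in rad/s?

72.9 rad/s

ω_n = √(k/m) = √(82800/15.6) = √5308 = 72.85 rad/s.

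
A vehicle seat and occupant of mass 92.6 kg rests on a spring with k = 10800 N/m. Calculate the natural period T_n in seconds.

ω_n = √(k/m) = √(10800/92.6) = √116.6 = 10.80 rad/s.
T_n = 2π/ω_n = 6.283/10.80 = 0.5818 s.

0.582 s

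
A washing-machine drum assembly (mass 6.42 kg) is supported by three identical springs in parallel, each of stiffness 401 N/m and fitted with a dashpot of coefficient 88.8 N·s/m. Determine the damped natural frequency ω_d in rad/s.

11.8 rad/s

Parallel springs add: k_eq = 3 × 401 = 1203 N/m.
ω_n = √(k_eq/m) = √(1203/6.42) = 13.69 rad/s.
Critical damping c_c = 2√(k_eq·m) = 2√(1203 × 6.42) = 175.8 N·s/m, so ζ = c/c_c = 88.8/175.8 = 0.5052.
ω_d = ω_n√(1 − ζ²) = 13.69 × √(1 − 0.255) = 11.81 rad/s.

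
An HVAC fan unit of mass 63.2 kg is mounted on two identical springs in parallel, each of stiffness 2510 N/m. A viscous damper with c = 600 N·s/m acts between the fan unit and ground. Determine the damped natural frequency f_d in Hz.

Parallel springs add: k_eq = 2 × 2510 = 5020 N/m.
ω_n = √(k_eq/m) = √(5020/63.2) = 8.912 rad/s.
Critical damping c_c = 2√(k_eq·m) = 2√(5020 × 63.2) = 1127 N·s/m, so ζ = c/c_c = 600/1127 = 0.5326.
ω_d = ω_n√(1 − ζ²) = 8.912 × √(1 − 0.284) = 7.543 rad/s.
f_d = ω_d/(2π) = 1.201 Hz.

1.20 Hz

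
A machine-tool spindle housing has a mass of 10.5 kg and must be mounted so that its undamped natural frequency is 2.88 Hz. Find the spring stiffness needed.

3440 N/m

ω_n = 2πf_n = 2π × 2.88 = 18.10 rad/s.
k = m·ω_n² = 10.5 × 18.10² = 10.5 × 327.4 = 3438 N/m.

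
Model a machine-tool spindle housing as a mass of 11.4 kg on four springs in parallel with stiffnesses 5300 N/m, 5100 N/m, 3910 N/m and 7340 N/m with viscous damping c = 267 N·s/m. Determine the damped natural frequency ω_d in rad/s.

42.0 rad/s

Parallel springs add: k_eq = 5300 + 5100 + 3910 + 7340 = 21650 N/m.
ω_n = √(k_eq/m) = √(21650/11.4) = 43.58 rad/s.
Critical damping c_c = 2√(k_eq·m) = 2√(21650 × 11.4) = 993.6 N·s/m, so ζ = c/c_c = 267/993.6 = 0.2687.
ω_d = ω_n√(1 − ζ²) = 43.58 × √(1 − 0.0722) = 41.98 rad/s.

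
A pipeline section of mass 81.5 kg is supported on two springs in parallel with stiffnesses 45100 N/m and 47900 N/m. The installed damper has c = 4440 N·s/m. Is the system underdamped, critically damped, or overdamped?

underdamped

Parallel springs add: k_eq = 45100 + 47900 = 93000 N/m.
c_c = 2√(k_eq·m) = 5506 N·s/m; ζ = c/c_c = 4440/5506 = 0.806.
Since ζ < 1 the system is underdamped.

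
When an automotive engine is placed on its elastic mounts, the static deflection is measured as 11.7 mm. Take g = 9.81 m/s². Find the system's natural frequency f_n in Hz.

ω_n = √(g/δ_st) = √(9.81/0.0117) = √838.5 = 28.96 rad/s.
f_n = ω_n/(2π) = 28.96/6.283 = 4.609 Hz.

4.61 Hz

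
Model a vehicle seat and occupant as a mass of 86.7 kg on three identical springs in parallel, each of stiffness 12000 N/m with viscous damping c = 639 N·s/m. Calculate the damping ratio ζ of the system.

0.181

Parallel springs add: k_eq = 3 × 12000 = 36000 N/m.
ω_n = √(k_eq/m) = √(36000/86.7) = 20.38 rad/s.
Critical damping c_c = 2√(k_eq·m) = 2√(36000 × 86.7) = 3533 N·s/m, so ζ = c/c_c = 639/3533 = 0.1808.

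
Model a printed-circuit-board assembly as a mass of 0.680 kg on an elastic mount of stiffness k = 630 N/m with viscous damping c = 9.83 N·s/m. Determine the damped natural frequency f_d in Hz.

ω_n = √(k/m) = √(630.0/0.680) = 30.44 rad/s.
Critical damping c_c = 2√(k·m) = 2√(630.0 × 0.680) = 41.40 N·s/m, so ζ = c/c_c = 9.83/41.40 = 0.2375.
ω_d = ω_n√(1 − ζ²) = 30.44 × √(1 − 0.0564) = 29.57 rad/s.
f_d = ω_d/(2π) = 4.706 Hz.

4.71 Hz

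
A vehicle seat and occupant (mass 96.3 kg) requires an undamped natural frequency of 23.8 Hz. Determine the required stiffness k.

2150000 N/m

ω_n = 2πf_n = 2π × 23.8 = 149.5 rad/s.
k = m·ω_n² = 96.3 × 149.5² = 96.3 × 22360 = 2153000 N/m.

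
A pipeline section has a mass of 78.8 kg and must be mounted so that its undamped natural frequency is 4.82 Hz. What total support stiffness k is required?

ω_n = 2πf_n = 2π × 4.82 = 30.28 rad/s.
k = m·ω_n² = 78.8 × 30.28² = 78.8 × 917.2 = 72270 N/m.

72300 N/m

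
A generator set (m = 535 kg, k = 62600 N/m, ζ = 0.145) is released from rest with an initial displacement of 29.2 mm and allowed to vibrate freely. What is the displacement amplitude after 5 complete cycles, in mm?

Logarithmic decrement δ = 2πζ/√(1 − ζ²) = 2π × 0.1450/√(1 − 0.0210) = 0.9208.
After n cycles, x_n/x₀ = e^(−nδ), so x_5 = 29.2 × e^(−5 × 0.9208) = 29.2 × 0.01001 = 0.2924 mm.

0.292 mm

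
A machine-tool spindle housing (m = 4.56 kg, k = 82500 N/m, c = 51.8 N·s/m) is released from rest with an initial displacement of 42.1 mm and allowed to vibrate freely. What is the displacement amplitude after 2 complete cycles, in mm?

ζ = c/(2√(km)) = 51.8/(2√(82500 × 4.56)) = 51.8/1227 = 0.04223.
Logarithmic decrement δ = 2πζ/√(1 − ζ²) = 2π × 0.04223/√(1 − 0.00178) = 0.2656.
After n cycles, x_n/x₀ = e^(−nδ), so x_2 = 42.1 × e^(−2 × 0.2656) = 42.1 × 0.5879 = 24.75 mm.

24.8 mm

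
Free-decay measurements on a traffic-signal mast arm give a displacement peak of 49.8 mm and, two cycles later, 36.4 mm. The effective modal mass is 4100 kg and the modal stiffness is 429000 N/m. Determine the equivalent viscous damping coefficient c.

2090 N·s/m

Logarithmic decrement δ = (1/n)·ln(x₀/x_n) = (1/2)·ln(49.8/36.4) = (1/2)·ln(1.368) = 0.1567.
ζ = δ/√(4π² + δ²) = 0.1567/√(39.48 + 0.0246) = 0.1567/6.285 = 0.02494.
c = ζ · 2√(km) = 0.02494 × 2√(429000 × 4100) = 0.02494 × 83880 = 2092 N·s/m.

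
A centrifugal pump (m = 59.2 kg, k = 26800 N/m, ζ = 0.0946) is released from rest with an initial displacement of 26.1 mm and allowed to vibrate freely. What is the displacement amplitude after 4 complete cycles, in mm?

Logarithmic decrement δ = 2πζ/√(1 − ζ²) = 2π × 0.09460/√(1 − 0.00895) = 0.5971.
After n cycles, x_n/x₀ = e^(−nδ), so x_4 = 26.1 × e^(−4 × 0.5971) = 26.1 × 0.09179 = 2.396 mm.

2.40 mm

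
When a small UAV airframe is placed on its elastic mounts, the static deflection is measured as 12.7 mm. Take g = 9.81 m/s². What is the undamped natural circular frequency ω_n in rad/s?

27.8 rad/s

ω_n = √(g/δ_st) = √(9.81/0.0127) = √772.4 = 27.79 rad/s.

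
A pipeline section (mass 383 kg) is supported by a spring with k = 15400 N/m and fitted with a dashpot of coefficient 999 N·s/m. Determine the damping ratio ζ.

ω_n = √(k/m) = √(15400/383) = 6.341 rad/s.
Critical damping c_c = 2√(k·m) = 2√(15400 × 383) = 4857 N·s/m, so ζ = c/c_c = 999/4857 = 0.2057.

0.206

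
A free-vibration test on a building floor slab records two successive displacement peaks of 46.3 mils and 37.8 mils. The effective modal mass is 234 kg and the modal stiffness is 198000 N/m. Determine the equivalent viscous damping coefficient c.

439 N·s/m

Logarithmic decrement δ = (1/n)·ln(x₀/x_n) = (1/1)·ln(46.3/37.8) = (1/1)·ln(1.225) = 0.2028.
ζ = δ/√(4π² + δ²) = 0.2028/√(39.48 + 0.0411) = 0.2028/6.286 = 0.03227.
c = ζ · 2√(km) = 0.03227 × 2√(198000 × 234) = 0.03227 × 13610 = 439.2 N·s/m.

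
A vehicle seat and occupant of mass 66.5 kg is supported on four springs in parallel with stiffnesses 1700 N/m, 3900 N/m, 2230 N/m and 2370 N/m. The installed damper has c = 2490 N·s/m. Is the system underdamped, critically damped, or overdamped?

overdamped

Parallel springs add: k_eq = 1700 + 3900 + 2230 + 2370 = 10200 N/m.
c_c = 2√(k_eq·m) = 1647 N·s/m; ζ = c/c_c = 2490/1647 = 1.51.
Since ζ > 1 the system is overdamped.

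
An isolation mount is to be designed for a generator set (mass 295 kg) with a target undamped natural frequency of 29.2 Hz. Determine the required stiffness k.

9930000 N/m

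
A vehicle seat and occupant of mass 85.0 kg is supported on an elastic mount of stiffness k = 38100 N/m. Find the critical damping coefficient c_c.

c_c = 2√(k·m) = 2√(38100 × 85.0) = 2 × 1800 = 3599 N·s/m.

3600 N·s/m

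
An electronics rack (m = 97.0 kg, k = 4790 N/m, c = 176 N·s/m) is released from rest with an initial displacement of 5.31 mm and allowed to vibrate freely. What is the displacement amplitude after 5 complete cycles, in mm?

ζ = c/(2√(km)) = 176/(2√(4790 × 97.0)) = 176/1363 = 0.1291.
Logarithmic decrement δ = 2πζ/√(1 − ζ²) = 2π × 0.1291/√(1 − 0.0167) = 0.8180.
After n cycles, x_n/x₀ = e^(−nδ), so x_5 = 5.31 × e^(−5 × 0.8180) = 5.31 × 0.01674 = 0.08888 mm.

0.0889 mm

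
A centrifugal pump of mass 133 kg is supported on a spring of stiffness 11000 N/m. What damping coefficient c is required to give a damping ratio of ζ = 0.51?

c_c = 2√(k·m) = 2√(11000 × 133) = 2419 N·s/m.
c = ζ·c_c = 0.51 × 2419 = 1234 N·s/m.

1230 N·s/m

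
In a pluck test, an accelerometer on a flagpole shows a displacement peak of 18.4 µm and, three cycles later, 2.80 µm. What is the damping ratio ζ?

Logarithmic decrement δ = (1/n)·ln(x₀/x_n) = (1/3)·ln(18.4/2.80) = (1/3)·ln(6.571) = 0.6276.
ζ = δ/√(4π² + δ²) = 0.6276/√(39.48 + 0.394) = 0.6276/6.314 = 0.09939.

0.0994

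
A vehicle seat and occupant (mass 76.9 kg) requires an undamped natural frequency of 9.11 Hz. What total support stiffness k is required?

ω_n = 2πf_n = 2π × 9.11 = 57.24 rad/s.
k = m·ω_n² = 76.9 × 57.24² = 76.9 × 3276 = 252000 N/m.

252000 N/m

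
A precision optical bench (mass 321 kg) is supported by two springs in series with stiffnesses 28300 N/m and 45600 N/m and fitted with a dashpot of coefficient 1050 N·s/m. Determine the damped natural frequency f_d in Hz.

1.14 Hz

Series springs: 1/k_eq = 1/28300 + 1/45600 = 5.727×10^-5, so k_eq = 17460 N/m.
ω_n = √(k_eq/m) = √(17460/321) = 7.376 rad/s.
Critical damping c_c = 2√(k_eq·m) = 2√(17460 × 321) = 4735 N·s/m, so ζ = c/c_c = 1050/4735 = 0.2217.
ω_d = ω_n√(1 − ζ²) = 7.376 × √(1 − 0.0492) = 7.192 rad/s.
f_d = ω_d/(2π) = 1.145 Hz.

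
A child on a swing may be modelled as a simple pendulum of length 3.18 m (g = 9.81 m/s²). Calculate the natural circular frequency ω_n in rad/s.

For a simple pendulum ω_n = √(g/L) = √(9.81/3.18) = √3.085 = 1.756 rad/s.

1.76 rad/s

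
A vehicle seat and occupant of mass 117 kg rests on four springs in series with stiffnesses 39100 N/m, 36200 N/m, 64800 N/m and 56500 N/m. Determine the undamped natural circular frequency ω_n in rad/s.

Series springs: 1/k_eq = 1/39100 + 1/36200 + 1/64800 + 1/56500 = 8.633×10^-5, so k_eq = 11580 N/m.
ω_n = √(k_eq/m) = √(11580/117) = √99.00 = 9.950 rad/s.

9.95 rad/s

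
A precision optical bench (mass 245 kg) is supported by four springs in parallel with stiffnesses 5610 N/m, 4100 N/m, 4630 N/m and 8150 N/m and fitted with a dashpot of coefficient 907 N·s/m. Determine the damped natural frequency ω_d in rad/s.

Parallel springs add: k_eq = 5610 + 4100 + 4630 + 8150 = 22490 N/m.
ω_n = √(k_eq/m) = √(22490/245) = 9.581 rad/s.
Critical damping c_c = 2√(k_eq·m) = 2√(22490 × 245) = 4695 N·s/m, so ζ = c/c_c = 907/4695 = 0.1932.
ω_d = ω_n√(1 − ζ²) = 9.581 × √(1 − 0.0373) = 9.401 rad/s.

9.40 rad/s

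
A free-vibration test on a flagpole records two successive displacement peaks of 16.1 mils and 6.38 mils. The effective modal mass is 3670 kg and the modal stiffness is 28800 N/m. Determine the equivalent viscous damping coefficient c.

3000 N·s/m

Logarithmic decrement δ = (1/n)·ln(x₀/x_n) = (1/1)·ln(16.1/6.38) = (1/1)·ln(2.524) = 0.9257.
ζ = δ/√(4π² + δ²) = 0.9257/√(39.48 + 0.857) = 0.9257/6.351 = 0.1457.
c = ζ · 2√(km) = 0.1457 × 2√(28800 × 3670) = 0.1457 × 20560 = 2997 N·s/m.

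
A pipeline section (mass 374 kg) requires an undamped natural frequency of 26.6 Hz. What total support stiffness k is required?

ω_n = 2πf_n = 2π × 26.6 = 167.1 rad/s.
k = m·ω_n² = 374 × 167.1² = 374 × 27930 = 10450000 N/m.

10400000 N/m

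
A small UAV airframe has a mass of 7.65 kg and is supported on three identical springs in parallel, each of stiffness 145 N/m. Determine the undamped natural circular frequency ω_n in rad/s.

7.54 rad/s

Parallel springs add: k_eq = 3 × 145 = 435.0 N/m.
ω_n = √(k_eq/m) = √(435.0/7.65) = √56.86 = 7.541 rad/s.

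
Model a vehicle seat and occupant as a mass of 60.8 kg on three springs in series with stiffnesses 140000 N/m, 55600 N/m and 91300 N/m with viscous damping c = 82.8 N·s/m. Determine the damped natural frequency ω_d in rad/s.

Series springs: 1/k_eq = 1/140000 + 1/55600 + 1/91300 = 3.608×10^-5, so k_eq = 27720 N/m.
ω_n = √(k_eq/m) = √(27720/60.8) = 21.35 rad/s.
Critical damping c_c = 2√(k_eq·m) = 2√(27720 × 60.8) = 2596 N·s/m, so ζ = c/c_c = 82.8/2596 = 0.03189.
ω_d = ω_n√(1 − ζ²) = 21.35 × √(1 − 0.00102) = 21.34 rad/s.

21.3 rad/s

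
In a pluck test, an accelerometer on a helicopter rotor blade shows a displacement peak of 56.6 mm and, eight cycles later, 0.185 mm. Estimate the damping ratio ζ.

Logarithmic decrement δ = (1/n)·ln(x₀/x_n) = (1/8)·ln(56.6/0.185) = (1/8)·ln(305.9) = 0.7154.
ζ = δ/√(4π² + δ²) = 0.7154/√(39.48 + 0.512) = 0.7154/6.324 = 0.1131.

0.113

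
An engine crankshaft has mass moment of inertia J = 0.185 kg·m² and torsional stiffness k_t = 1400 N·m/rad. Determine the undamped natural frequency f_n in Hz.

13.8 Hz

ω_n = √(k_t/J) = √(1400/0.185) = √7568 = 86.99 rad/s.
f_n = ω_n/(2π) = 86.99/6.283 = 13.85 Hz.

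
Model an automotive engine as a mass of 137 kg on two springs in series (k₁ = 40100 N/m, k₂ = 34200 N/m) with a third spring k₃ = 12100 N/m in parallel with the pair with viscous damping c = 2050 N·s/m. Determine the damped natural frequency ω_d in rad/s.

Series pair: k_s = k₁k₂/(k₁+k₂) = (40100)(34200)/(40100 + 34200) = 18460 N/m. In parallel with k₃: k_eq = 18460 + 12100 = 30560 N/m.
ω_n = √(k_eq/m) = √(30560/137) = 14.93 rad/s.
Critical damping c_c = 2√(k_eq·m) = 2√(30560 × 137) = 4092 N·s/m, so ζ = c/c_c = 2050/4092 = 0.5010.
ω_d = ω_n√(1 − ζ²) = 14.93 × √(1 − 0.251) = 12.93 rad/s.

12.9 rad/s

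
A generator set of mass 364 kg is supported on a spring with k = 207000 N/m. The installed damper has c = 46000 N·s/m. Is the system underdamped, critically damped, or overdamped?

c_c = 2√(k·m) = 17360 N·s/m; ζ = c/c_c = 46000/17360 = 2.65.
Since ζ > 1 the system is overdamped.

overdamped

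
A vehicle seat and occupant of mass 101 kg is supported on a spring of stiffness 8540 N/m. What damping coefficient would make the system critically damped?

c_c = 2√(k·m) = 2√(8540 × 101) = 2 × 928.7 = 1857 N·s/m.

1860 N·s/m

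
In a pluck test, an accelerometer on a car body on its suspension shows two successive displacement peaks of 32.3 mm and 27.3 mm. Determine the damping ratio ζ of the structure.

0.0268

Logarithmic decrement δ = (1/n)·ln(x₀/x_n) = (1/1)·ln(32.3/27.3) = (1/1)·ln(1.183) = 0.1682.
ζ = δ/√(4π² + δ²) = 0.1682/√(39.48 + 0.0283) = 0.1682/6.285 = 0.02676.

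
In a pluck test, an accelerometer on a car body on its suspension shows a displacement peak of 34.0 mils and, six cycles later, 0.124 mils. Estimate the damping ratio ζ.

Logarithmic decrement δ = (1/n)·ln(x₀/x_n) = (1/6)·ln(34.0/0.124) = (1/6)·ln(274.2) = 0.9356.
ζ = δ/√(4π² + δ²) = 0.9356/√(39.48 + 0.875) = 0.9356/6.352 = 0.1473.

0.147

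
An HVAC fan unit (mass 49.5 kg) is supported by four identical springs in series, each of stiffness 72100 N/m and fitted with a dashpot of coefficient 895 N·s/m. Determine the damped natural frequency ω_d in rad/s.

16.8 rad/s

Series springs: 1/k_eq = 4/72100, so k_eq = 72100/4 = 18020 N/m.
ω_n = √(k_eq/m) = √(18020/49.5) = 19.08 rad/s.
Critical damping c_c = 2√(k_eq·m) = 2√(18020 × 49.5) = 1889 N·s/m, so ζ = c/c_c = 895/1889 = 0.4738.
ω_d = ω_n√(1 − ζ²) = 19.08 × √(1 − 0.224) = 16.81 rad/s.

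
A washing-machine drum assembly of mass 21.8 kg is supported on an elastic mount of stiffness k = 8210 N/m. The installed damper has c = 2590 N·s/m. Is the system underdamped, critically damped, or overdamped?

overdamped

c_c = 2√(k·m) = 846.1 N·s/m; ζ = c/c_c = 2590/846.1 = 3.06.
Since ζ > 1 the system is overdamped.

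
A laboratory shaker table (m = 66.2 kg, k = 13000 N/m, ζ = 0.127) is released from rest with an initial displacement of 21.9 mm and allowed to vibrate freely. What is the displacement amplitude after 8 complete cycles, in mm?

Logarithmic decrement δ = 2πζ/√(1 − ζ²) = 2π × 0.1270/√(1 − 0.0161) = 0.8045.
After n cycles, x_n/x₀ = e^(−nδ), so x_8 = 21.9 × e^(−8 × 0.8045) = 21.9 × 0.001603 = 0.03511 mm.

0.0351 mm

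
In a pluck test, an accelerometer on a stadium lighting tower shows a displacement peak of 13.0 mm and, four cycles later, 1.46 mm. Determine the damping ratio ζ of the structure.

Logarithmic decrement δ = (1/n)·ln(x₀/x_n) = (1/4)·ln(13.0/1.46) = (1/4)·ln(8.904) = 0.5466.
ζ = δ/√(4π² + δ²) = 0.5466/√(39.48 + 0.299) = 0.5466/6.307 = 0.08667.

0.0867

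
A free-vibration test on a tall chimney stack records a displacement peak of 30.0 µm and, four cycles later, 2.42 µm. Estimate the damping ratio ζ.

Logarithmic decrement δ = (1/n)·ln(x₀/x_n) = (1/4)·ln(30.0/2.42) = (1/4)·ln(12.40) = 0.6294.
ζ = δ/√(4π² + δ²) = 0.6294/√(39.48 + 0.396) = 0.6294/6.315 = 0.09967.

0.0997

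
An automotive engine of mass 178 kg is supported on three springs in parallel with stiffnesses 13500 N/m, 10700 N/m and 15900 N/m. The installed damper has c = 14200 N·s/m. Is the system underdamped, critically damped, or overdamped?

overdamped

Parallel springs add: k_eq = 13500 + 10700 + 15900 = 40100 N/m.
c_c = 2√(k_eq·m) = 5343 N·s/m; ζ = c/c_c = 14200/5343 = 2.66.
Since ζ > 1 the system is overdamped.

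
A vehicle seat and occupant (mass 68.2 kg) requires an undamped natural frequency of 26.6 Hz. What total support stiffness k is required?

ω_n = 2πf_n = 2π × 26.6 = 167.1 rad/s.
k = m·ω_n² = 68.2 × 167.1² = 68.2 × 27930 = 1905000 N/m.

1910000 N/m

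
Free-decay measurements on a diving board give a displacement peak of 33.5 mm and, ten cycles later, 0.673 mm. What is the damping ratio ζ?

0.0621

Logarithmic decrement δ = (1/n)·ln(x₀/x_n) = (1/10)·ln(33.5/0.673) = (1/10)·ln(49.78) = 0.3908.
ζ = δ/√(4π² + δ²) = 0.3908/√(39.48 + 0.153) = 0.3908/6.295 = 0.06207.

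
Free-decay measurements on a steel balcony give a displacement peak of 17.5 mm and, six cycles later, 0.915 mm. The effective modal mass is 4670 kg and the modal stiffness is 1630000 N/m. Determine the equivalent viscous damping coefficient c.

13600 N·s/m

Logarithmic decrement δ = (1/n)·ln(x₀/x_n) = (1/6)·ln(17.5/0.915) = (1/6)·ln(19.13) = 0.4918.
ζ = δ/√(4π² + δ²) = 0.4918/√(39.48 + 0.242) = 0.4918/6.302 = 0.07804.
c = ζ · 2√(km) = 0.07804 × 2√(1630000 × 4670) = 0.07804 × 174500 = 13620 N·s/m.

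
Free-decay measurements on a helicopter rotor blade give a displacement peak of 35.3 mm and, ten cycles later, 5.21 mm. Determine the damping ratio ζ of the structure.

0.0304

Logarithmic decrement δ = (1/n)·ln(x₀/x_n) = (1/10)·ln(35.3/5.21) = (1/10)·ln(6.775) = 0.1913.
ζ = δ/√(4π² + δ²) = 0.1913/√(39.48 + 0.0366) = 0.1913/6.286 = 0.03044.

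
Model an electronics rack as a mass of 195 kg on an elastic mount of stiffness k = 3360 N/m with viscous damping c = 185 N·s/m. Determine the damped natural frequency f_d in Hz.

0.656 Hz

ω_n = √(k/m) = √(3360/195) = 4.151 rad/s.
Critical damping c_c = 2√(k·m) = 2√(3360 × 195) = 1619 N·s/m, so ζ = c/c_c = 185/1619 = 0.1143.
ω_d = ω_n√(1 − ζ²) = 4.151 × √(1 − 0.0131) = 4.124 rad/s.
f_d = ω_d/(2π) = 0.6563 Hz.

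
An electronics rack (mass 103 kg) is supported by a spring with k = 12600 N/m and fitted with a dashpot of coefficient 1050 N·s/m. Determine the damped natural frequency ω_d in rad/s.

9.82 rad/s

ω_n = √(k/m) = √(12600/103) = 11.06 rad/s.
Critical damping c_c = 2√(k·m) = 2√(12600 × 103) = 2278 N·s/m, so ζ = c/c_c = 1050/2278 = 0.4608.
ω_d = ω_n√(1 − ζ²) = 11.06 × √(1 − 0.212) = 9.816 rad/s.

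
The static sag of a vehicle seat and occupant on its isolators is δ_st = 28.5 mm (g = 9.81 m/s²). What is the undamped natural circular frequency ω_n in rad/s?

ω_n = √(g/δ_st) = √(9.81/0.0285) = √344.2 = 18.55 rad/s.

18.6 rad/s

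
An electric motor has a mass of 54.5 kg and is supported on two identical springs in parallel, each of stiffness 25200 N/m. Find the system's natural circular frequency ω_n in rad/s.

Parallel springs add: k_eq = 2 × 25200 = 50400 N/m.
ω_n = √(k_eq/m) = √(50400/54.5) = √924.8 = 30.41 rad/s.

30.4 rad/s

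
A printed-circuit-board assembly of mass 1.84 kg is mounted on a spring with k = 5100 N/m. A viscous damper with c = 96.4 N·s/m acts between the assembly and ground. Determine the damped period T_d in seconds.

0.138 s

ω_n = √(k/m) = √(5100/1.84) = 52.65 rad/s.
Critical damping c_c = 2√(k·m) = 2√(5100 × 1.84) = 193.7 N·s/m, so ζ = c/c_c = 96.4/193.7 = 0.4976.
ω_d = ω_n√(1 − ζ²) = 52.65 × √(1 − 0.248) = 45.67 rad/s.
T_d = 2π/ω_d = 0.1376 s.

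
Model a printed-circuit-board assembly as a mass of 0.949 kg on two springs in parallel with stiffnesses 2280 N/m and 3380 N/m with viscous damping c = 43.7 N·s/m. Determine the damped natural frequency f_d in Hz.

11.7 Hz

Parallel springs add: k_eq = 2280 + 3380 = 5660 N/m.
ω_n = √(k_eq/m) = √(5660/0.949) = 77.23 rad/s.
Critical damping c_c = 2√(k_eq·m) = 2√(5660 × 0.949) = 146.6 N·s/m, so ζ = c/c_c = 43.7/146.6 = 0.2981.
ω_d = ω_n√(1 − ζ²) = 77.23 × √(1 − 0.0889) = 73.72 rad/s.
f_d = ω_d/(2π) = 11.73 Hz.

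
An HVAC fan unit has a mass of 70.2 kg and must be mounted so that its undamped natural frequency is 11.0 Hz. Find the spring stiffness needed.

ω_n = 2πf_n = 2π × 11.0 = 69.12 rad/s.
k = m·ω_n² = 70.2 × 69.12² = 70.2 × 4777 = 335300 N/m.

335000 N/m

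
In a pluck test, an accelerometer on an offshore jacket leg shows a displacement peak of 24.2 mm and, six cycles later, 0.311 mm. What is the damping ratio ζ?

0.115

Logarithmic decrement δ = (1/n)·ln(x₀/x_n) = (1/6)·ln(24.2/0.311) = (1/6)·ln(77.81) = 0.7257.
ζ = δ/√(4π² + δ²) = 0.7257/√(39.48 + 0.527) = 0.7257/6.325 = 0.1147.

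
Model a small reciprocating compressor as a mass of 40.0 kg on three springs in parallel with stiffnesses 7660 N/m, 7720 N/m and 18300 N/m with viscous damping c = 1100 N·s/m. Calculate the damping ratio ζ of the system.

Parallel springs add: k_eq = 7660 + 7720 + 18300 = 33680 N/m.
ω_n = √(k_eq/m) = √(33680/40.0) = 29.02 rad/s.
Critical damping c_c = 2√(k_eq·m) = 2√(33680 × 40.0) = 2321 N·s/m, so ζ = c/c_c = 1100/2321 = 0.4739.

0.474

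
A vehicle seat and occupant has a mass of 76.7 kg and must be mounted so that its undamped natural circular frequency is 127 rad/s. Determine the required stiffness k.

k = m·ω_n² = 76.7 × 127.0² = 76.7 × 16130 = 1237000 N/m.

1240000 N/m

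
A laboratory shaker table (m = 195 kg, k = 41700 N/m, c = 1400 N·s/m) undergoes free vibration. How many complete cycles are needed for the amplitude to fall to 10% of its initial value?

2 cycles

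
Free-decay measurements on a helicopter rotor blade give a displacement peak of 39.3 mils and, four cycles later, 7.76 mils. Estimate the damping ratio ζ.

0.0644

Logarithmic decrement δ = (1/n)·ln(x₀/x_n) = (1/4)·ln(39.3/7.76) = (1/4)·ln(5.064) = 0.4056.
ζ = δ/√(4π² + δ²) = 0.4056/√(39.48 + 0.164) = 0.4056/6.296 = 0.06441.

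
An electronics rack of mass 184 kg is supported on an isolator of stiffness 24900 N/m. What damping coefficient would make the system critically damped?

c_c = 2√(k·m) = 2√(24900 × 184) = 2 × 2140 = 4281 N·s/m.

4280 N·s/m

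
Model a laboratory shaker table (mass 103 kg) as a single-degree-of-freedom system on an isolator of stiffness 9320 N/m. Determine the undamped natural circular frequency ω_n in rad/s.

9.51 rad/s

ω_n = √(k/m) = √(9320/103) = √90.49 = 9.512 rad/s.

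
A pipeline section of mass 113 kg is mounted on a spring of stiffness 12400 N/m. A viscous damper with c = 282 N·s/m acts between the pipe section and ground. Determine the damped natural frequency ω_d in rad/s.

ω_n = √(k/m) = √(12400/113) = 10.48 rad/s.
Critical damping c_c = 2√(k·m) = 2√(12400 × 113) = 2367 N·s/m, so ζ = c/c_c = 282/2367 = 0.1191.
ω_d = ω_n√(1 − ζ²) = 10.48 × √(1 − 0.0142) = 10.40 rad/s.

10.4 rad/s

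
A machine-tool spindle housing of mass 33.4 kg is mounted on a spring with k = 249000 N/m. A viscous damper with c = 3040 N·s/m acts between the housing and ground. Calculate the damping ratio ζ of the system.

0.527

ω_n = √(k/m) = √(249000/33.4) = 86.34 rad/s.
Critical damping c_c = 2√(k·m) = 2√(249000 × 33.4) = 5768 N·s/m, so ζ = c/c_c = 3040/5768 = 0.5271.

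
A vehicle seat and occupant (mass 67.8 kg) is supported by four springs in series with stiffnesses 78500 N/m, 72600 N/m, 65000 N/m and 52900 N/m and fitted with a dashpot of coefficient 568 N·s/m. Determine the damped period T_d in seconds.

Series springs: 1/k_eq = 1/78500 + 1/72600 + 1/65000 + 1/52900 = 6.080×10^-5, so k_eq = 16450 N/m.
ω_n = √(k_eq/m) = √(16450/67.8) = 15.58 rad/s.
Critical damping c_c = 2√(k_eq·m) = 2√(16450 × 67.8) = 2112 N·s/m, so ζ = c/c_c = 568/2112 = 0.2689.
ω_d = ω_n√(1 − ζ²) = 15.58 × √(1 − 0.0723) = 15.00 rad/s.
T_d = 2π/ω_d = 0.4188 s.

0.419 s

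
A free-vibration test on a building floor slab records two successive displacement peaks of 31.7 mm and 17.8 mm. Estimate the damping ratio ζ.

Logarithmic decrement δ = (1/n)·ln(x₀/x_n) = (1/1)·ln(31.7/17.8) = (1/1)·ln(1.781) = 0.5771.
ζ = δ/√(4π² + δ²) = 0.5771/√(39.48 + 0.333) = 0.5771/6.310 = 0.09147.

0.0915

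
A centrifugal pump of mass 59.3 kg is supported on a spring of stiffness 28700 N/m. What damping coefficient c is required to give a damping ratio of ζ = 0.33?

c_c = 2√(k·m) = 2√(28700 × 59.3) = 2609 N·s/m.
c = ζ·c_c = 0.33 × 2609 = 861.0 N·s/m.

861 N·s/m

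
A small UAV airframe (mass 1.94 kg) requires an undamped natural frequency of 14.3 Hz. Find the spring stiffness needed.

15700 N/m

ω_n = 2πf_n = 2π × 14.3 = 89.85 rad/s.
k = m·ω_n² = 1.94 × 89.85² = 1.94 × 8073 = 15660 N/m.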